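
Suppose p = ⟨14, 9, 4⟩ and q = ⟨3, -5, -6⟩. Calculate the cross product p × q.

i: 9·(-6) - 4·(-5) = -54 - (-20) = -34
j: 4·3 - 14·(-6) = 12 - (-84) = 96
k: 14·(-5) - 9·3 = -70 - 27 = -97
p × q = (-34, 96, -97)

(-34, 96, -97)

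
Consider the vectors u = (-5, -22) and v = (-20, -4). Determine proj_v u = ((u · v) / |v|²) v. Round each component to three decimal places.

(-9.038, -1.808)

u · v = (-5)·(-20) + (-22)·(-4) = 100 + 88 = 188
|v|² = 400 + 16 = 416
proj_v u = (188/416) · (-20, -4) ≈ (-9.038, -1.808)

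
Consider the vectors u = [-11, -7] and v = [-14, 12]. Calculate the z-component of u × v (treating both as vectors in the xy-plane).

(-11)·12 - (-7)·(-14) = -132 - 98 = -230

-230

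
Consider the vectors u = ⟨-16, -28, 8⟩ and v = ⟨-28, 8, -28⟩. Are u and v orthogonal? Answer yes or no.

yes

u · v = (-16)·(-28) + (-28)·8 + 8·(-28) = 448 - 224 - 224 = 0
Zero, so the vectors are orthogonal.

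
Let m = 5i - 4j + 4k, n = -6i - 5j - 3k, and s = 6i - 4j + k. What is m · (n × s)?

n × s:
i: (-5)·1 - (-3)·(-4) = -5 - 12 = -17
j: (-3)·6 - (-6)·1 = -18 - (-6) = -12
k: (-6)·(-4) - (-5)·6 = 24 - (-30) = 54
n × s = (-17, -12, 54)
m · (n × s) = 5·(-17) + (-4)·(-12) + 4·54 = -85 + 48 + 216 = 179

179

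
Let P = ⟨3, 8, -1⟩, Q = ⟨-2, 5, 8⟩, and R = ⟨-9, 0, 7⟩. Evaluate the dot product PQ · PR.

156

PQ = Q − P = (-5, -3, 9)
PR = R − P = (-12, -8, 8)
PQ · PR = (-5)·(-12) + (-3)·(-8) + 9·8 = 60 + 24 + 72 = 156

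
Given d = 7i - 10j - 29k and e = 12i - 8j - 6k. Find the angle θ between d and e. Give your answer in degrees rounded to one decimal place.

46.6

d · e = 7·12 + (-10)·(-8) + (-29)·(-6) = 84 + 80 + 174 = 338
|d|² = 49 + 100 + 841 = 990,  |d| = √990 ≈ 31.464265
|e|² = 144 + 64 + 36 = 244,  |e| = √244 ≈ 15.620499
cos θ = 338 / (31.464265 · 15.620499) ≈ 0.68771
θ = arccos(0.68771) ≈ 46.6°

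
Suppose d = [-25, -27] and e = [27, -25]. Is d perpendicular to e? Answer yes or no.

d · e = (-25)·27 + (-27)·(-25) = -675 + 675 = 0
Zero, so the vectors are orthogonal.

yes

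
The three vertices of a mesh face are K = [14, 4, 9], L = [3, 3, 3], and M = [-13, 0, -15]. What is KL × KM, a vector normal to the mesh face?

(0, -102, 17)

KL = (-11, -1, -6)
KM = (-27, -4, -24)
i: (-1)·(-24) - (-6)·(-4) = 24 - 24 = 0
j: (-6)·(-27) - (-11)·(-24) = 162 - 264 = -102
k: (-11)·(-4) - (-1)·(-27) = 44 - 27 = 17
KL × KM = (0, -102, 17)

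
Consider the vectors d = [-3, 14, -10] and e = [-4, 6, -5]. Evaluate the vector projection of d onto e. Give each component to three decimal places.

d · e = (-3)·(-4) + 14·6 + (-10)·(-5) = 12 + 84 + 50 = 146
|e|² = 16 + 36 + 25 = 77
proj_e d = (146/77) · (-4, 6, -5) ≈ (-7.584, 11.377, -9.481)

(-7.584, 11.377, -9.481)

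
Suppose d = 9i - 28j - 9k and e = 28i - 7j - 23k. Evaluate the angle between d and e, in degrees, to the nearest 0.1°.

d · e = 9·28 + (-28)·(-7) + (-9)·(-23) = 252 + 196 + 207 = 655
|d|² = 81 + 784 + 81 = 946,  |d| = √946 ≈ 30.757113
|e|² = 784 + 49 + 529 = 1362,  |e| = √1362 ≈ 36.905284
cos θ = 655 / (30.757113 · 36.905284) ≈ 0.57704
θ = arccos(0.57704) ≈ 54.8°

54.8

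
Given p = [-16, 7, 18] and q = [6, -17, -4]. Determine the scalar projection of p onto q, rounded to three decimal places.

p · q = (-16)·6 + 7·(-17) + 18·(-4) = -96 - 119 - 72 = -287
|q| = √(36 + 289 + 16) = √341 ≈ 18.4662
comp_q p = -287 / √341 ≈ -15.542

-15.542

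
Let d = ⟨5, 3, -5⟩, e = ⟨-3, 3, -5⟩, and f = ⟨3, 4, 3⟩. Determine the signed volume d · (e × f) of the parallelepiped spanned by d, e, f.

232

e × f:
i: 3·3 - (-5)·4 = 9 - (-20) = 29
j: (-5)·3 - (-3)·3 = -15 - (-9) = -6
k: (-3)·4 - 3·3 = -12 - 9 = -21
e × f = (29, -6, -21)
d · (e × f) = 5·29 + 3·(-6) + (-5)·(-21) = 145 - 18 + 105 = 232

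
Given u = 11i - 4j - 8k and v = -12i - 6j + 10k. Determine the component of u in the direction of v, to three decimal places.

u · v = 11·(-12) + (-4)·(-6) + (-8)·10 = -132 + 24 - 80 = -188
|v| = √(144 + 36 + 100) = √280 ≈ 16.7332
comp_v u = -188 / √280 ≈ -11.235

-11.235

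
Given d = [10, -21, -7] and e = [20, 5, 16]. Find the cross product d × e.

i: (-21)·16 - (-7)·5 = -336 - (-35) = -301
j: (-7)·20 - 10·16 = -140 - 160 = -300
k: 10·5 - (-21)·20 = 50 - (-420) = 470
d × e = (-301, -300, 470)

(-301, -300, 470)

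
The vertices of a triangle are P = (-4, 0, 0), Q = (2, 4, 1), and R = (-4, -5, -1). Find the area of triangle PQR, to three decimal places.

PQ = (6, 4, 1),  PR = (0, -5, -1)
i: 4·(-1) - 1·(-5) = -4 - (-5) = 1
j: 1·0 - 6·(-1) = 0 - (-6) = 6
k: 6·(-5) - 4·0 = -30 - 0 = -30
PQ × PR = (1, 6, -30)
|PQ × PR| = √937 ≈ 30.6105
area = ½ · 30.6105 ≈ 15.305

15.305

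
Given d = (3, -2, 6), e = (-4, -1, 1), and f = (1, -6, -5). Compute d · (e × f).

221

e × f:
i: (-1)·(-5) - 1·(-6) = 5 - (-6) = 11
j: 1·1 - (-4)·(-5) = 1 - 20 = -19
k: (-4)·(-6) - (-1)·1 = 24 - (-1) = 25
e × f = (11, -19, 25)
d · (e × f) = 3·11 + (-2)·(-19) + 6·25 = 33 + 38 + 150 = 221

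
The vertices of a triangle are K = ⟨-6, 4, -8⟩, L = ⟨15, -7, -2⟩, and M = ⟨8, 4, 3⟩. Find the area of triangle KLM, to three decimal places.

122.440

KL = (21, -11, 6),  KM = (14, 0, 11)
i: (-11)·11 - 6·0 = -121 - 0 = -121
j: 6·14 - 21·11 = 84 - 231 = -147
k: 21·0 - (-11)·14 = 0 - (-154) = 154
KL × KM = (-121, -147, 154)
|KL × KM| = √59966 ≈ 244.8796
area = ½ · 244.8796 ≈ 122.440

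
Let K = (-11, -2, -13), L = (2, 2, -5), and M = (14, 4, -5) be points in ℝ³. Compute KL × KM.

(-16, 96, -22)

KL = (13, 4, 8)
KM = (25, 6, 8)
i: 4·8 - 8·6 = 32 - 48 = -16
j: 8·25 - 13·8 = 200 - 104 = 96
k: 13·6 - 4·25 = 78 - 100 = -22
KL × KM = (-16, 96, -22)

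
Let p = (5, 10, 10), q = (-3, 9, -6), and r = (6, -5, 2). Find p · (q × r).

q × r:
i: 9·2 - (-6)·(-5) = 18 - 30 = -12
j: (-6)·6 - (-3)·2 = -36 - (-6) = -30
k: (-3)·(-5) - 9·6 = 15 - 54 = -39
q × r = (-12, -30, -39)
p · (q × r) = 5·(-12) + 10·(-30) + 10·(-39) = -60 - 300 - 390 = -750

-750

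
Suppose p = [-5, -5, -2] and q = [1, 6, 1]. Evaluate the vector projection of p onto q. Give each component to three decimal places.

(-0.974, -5.842, -0.974)

p · q = (-5)·1 + (-5)·6 + (-2)·1 = -5 - 30 - 2 = -37
|q|² = 1 + 36 + 1 = 38
proj_q p = (-37/38) · (1, 6, 1) ≈ (-0.974, -5.842, -0.974)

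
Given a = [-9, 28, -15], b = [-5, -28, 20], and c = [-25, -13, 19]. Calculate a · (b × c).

633

b × c:
i: (-28)·19 - 20·(-13) = -532 - (-260) = -272
j: 20·(-25) - (-5)·19 = -500 - (-95) = -405
k: (-5)·(-13) - (-28)·(-25) = 65 - 700 = -635
b × c = (-272, -405, -635)
a · (b × c) = (-9)·(-272) + 28·(-405) + (-15)·(-635) = 2448 - 11340 + 9525 = 633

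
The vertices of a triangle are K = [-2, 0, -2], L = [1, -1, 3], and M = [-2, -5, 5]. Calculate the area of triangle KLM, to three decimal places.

15.732

KL = (3, -1, 5),  KM = (0, -5, 7)
i: (-1)·7 - 5·(-5) = -7 - (-25) = 18
j: 5·0 - 3·7 = 0 - 21 = -21
k: 3·(-5) - (-1)·0 = -15 - 0 = -15
KL × KM = (18, -21, -15)
|KL × KM| = √990 ≈ 31.4643
area = ½ · 31.4643 ≈ 15.732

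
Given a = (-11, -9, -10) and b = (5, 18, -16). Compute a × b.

i: (-9)·(-16) - (-10)·18 = 144 - (-180) = 324
j: (-10)·5 - (-11)·(-16) = -50 - 176 = -226
k: (-11)·18 - (-9)·5 = -198 - (-45) = -153
a × b = (324, -226, -153)

(324, -226, -153)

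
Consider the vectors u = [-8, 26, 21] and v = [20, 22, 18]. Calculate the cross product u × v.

i: 26·18 - 21·22 = 468 - 462 = 6
j: 21·20 - (-8)·18 = 420 - (-144) = 564
k: (-8)·22 - 26·20 = -176 - 520 = -696
u × v = (6, 564, -696)

(6, 564, -696)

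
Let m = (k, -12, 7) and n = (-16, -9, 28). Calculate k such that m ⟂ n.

m · n = k·(-16) + (-12)·(-9) + 7·28 = 304 - 16k
Set equal to 0: -16k = -304, so k = 19.

19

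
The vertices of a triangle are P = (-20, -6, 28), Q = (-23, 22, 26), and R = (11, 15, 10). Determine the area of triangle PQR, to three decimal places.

522.891

PQ = (-3, 28, -2),  PR = (31, 21, -18)
i: 28·(-18) - (-2)·21 = -504 - (-42) = -462
j: (-2)·31 - (-3)·(-18) = -62 - 54 = -116
k: (-3)·21 - 28·31 = -63 - 868 = -931
PQ × PR = (-462, -116, -931)
|PQ × PR| = √1093661 ≈ 1045.7825
area = ½ · 1045.7825 ≈ 522.891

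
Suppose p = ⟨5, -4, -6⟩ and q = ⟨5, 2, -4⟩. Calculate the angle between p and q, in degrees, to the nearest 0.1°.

45.9

p · q = 5·5 + (-4)·2 + (-6)·(-4) = 25 - 8 + 24 = 41
|p|² = 25 + 16 + 36 = 77,  |p| = √77 ≈ 8.774964
|q|² = 25 + 4 + 16 = 45,  |q| = √45 ≈ 6.708204
cos θ = 41 / (8.774964 · 6.708204) ≈ 0.69652
θ = arccos(0.69652) ≈ 45.9°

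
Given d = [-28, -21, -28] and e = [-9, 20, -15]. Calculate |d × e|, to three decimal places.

i: (-21)·(-15) - (-28)·20 = 315 - (-560) = 875
j: (-28)·(-9) - (-28)·(-15) = 252 - 420 = -168
k: (-28)·20 - (-21)·(-9) = -560 - 189 = -749
d × e = (875, -168, -749)
|d × e| = √(875² + (-168)² + (-749)²) = √1354850 ≈ 1163.9802

1163.980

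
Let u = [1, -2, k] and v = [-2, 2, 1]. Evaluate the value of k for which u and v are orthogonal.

u · v = 1·(-2) + (-2)·2 + k·1 = -6 + 1k
Set equal to 0: 1k = 6, so k = 6.

6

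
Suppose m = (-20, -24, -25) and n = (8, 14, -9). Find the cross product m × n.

(566, -380, -88)

i: (-24)·(-9) - (-25)·14 = 216 - (-350) = 566
j: (-25)·8 - (-20)·(-9) = -200 - 180 = -380
k: (-20)·14 - (-24)·8 = -280 - (-192) = -88
m × n = (566, -380, -88)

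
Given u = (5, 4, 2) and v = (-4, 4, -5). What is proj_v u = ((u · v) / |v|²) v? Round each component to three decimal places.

(0.982, -0.982, 1.228)

u · v = 5·(-4) + 4·4 + 2·(-5) = -20 + 16 - 10 = -14
|v|² = 16 + 16 + 25 = 57
proj_v u = (-14/57) · (-4, 4, -5) ≈ (0.982, -0.982, 1.228)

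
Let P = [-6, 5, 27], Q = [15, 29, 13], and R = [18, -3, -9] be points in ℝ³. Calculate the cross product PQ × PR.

PQ = (21, 24, -14)
PR = (24, -8, -36)
i: 24·(-36) - (-14)·(-8) = -864 - 112 = -976
j: (-14)·24 - 21·(-36) = -336 - (-756) = 420
k: 21·(-8) - 24·24 = -168 - 576 = -744
PQ × PR = (-976, 420, -744)

(-976, 420, -744)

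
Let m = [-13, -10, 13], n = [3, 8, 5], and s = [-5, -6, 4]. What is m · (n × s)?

n × s:
i: 8·4 - 5·(-6) = 32 - (-30) = 62
j: 5·(-5) - 3·4 = -25 - 12 = -37
k: 3·(-6) - 8·(-5) = -18 - (-40) = 22
n × s = (62, -37, 22)
m · (n × s) = (-13)·62 + (-10)·(-37) + 13·22 = -806 + 370 + 286 = -150

-150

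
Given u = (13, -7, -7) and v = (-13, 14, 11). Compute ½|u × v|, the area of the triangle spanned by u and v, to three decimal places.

53.446

i: (-7)·11 - (-7)·14 = -77 - (-98) = 21
j: (-7)·(-13) - 13·11 = 91 - 143 = -52
k: 13·14 - (-7)·(-13) = 182 - 91 = 91
u × v = (21, -52, 91)
|u × v| = √(21² + (-52)² + 91²) = √11426 ≈ 106.8925
area = ½ · 106.8925 ≈ 53.446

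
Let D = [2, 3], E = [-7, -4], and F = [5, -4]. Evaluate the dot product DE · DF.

DE = E − D = (-9, -7)
DF = F − D = (3, -7)
DE · DF = (-9)·3 + (-7)·(-7) = -27 + 49 = 22

22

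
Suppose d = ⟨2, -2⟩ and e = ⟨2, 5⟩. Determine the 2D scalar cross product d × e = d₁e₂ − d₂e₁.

14

2·5 - (-2)·2 = 10 - (-4) = 14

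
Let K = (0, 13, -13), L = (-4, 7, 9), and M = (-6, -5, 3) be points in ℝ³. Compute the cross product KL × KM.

(300, -68, 36)

KL = (-4, -6, 22)
KM = (-6, -18, 16)
i: (-6)·16 - 22·(-18) = -96 - (-396) = 300
j: 22·(-6) - (-4)·16 = -132 - (-64) = -68
k: (-4)·(-18) - (-6)·(-6) = 72 - 36 = 36
KL × KM = (300, -68, 36)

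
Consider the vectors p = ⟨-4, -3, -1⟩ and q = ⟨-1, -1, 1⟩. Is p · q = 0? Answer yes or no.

no

p · q = (-4)·(-1) + (-3)·(-1) + (-1)·1 = 4 + 3 - 1 = 6
Nonzero, so the vectors are not orthogonal.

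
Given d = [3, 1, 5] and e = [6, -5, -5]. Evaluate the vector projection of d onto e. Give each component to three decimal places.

d · e = 3·6 + 1·(-5) + 5·(-5) = 18 - 5 - 25 = -12
|e|² = 36 + 25 + 25 = 86
proj_e d = (-12/86) · (6, -5, -5) ≈ (-0.837, 0.698, 0.698)

(-0.837, 0.698, 0.698)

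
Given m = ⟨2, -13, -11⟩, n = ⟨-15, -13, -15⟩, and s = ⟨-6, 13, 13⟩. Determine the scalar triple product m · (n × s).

-650

n × s:
i: (-13)·13 - (-15)·13 = -169 - (-195) = 26
j: (-15)·(-6) - (-15)·13 = 90 - (-195) = 285
k: (-15)·13 - (-13)·(-6) = -195 - 78 = -273
n × s = (26, 285, -273)
m · (n × s) = 2·26 + (-13)·285 + (-11)·(-273) = 52 - 3705 + 3003 = -650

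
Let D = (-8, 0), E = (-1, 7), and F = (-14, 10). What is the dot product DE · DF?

28

DE = E − D = (7, 7)
DF = F − D = (-6, 10)
DE · DF = 7·(-6) + 7·10 = -42 + 70 = 28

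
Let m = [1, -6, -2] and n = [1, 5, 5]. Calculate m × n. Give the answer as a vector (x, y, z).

i: (-6)·5 - (-2)·5 = -30 - (-10) = -20
j: (-2)·1 - 1·5 = -2 - 5 = -7
k: 1·5 - (-6)·1 = 5 - (-6) = 11
m × n = (-20, -7, 11)

(-20, -7, 11)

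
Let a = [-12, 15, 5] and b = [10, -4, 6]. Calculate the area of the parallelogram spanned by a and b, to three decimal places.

i: 15·6 - 5·(-4) = 90 - (-20) = 110
j: 5·10 - (-12)·6 = 50 - (-72) = 122
k: (-12)·(-4) - 15·10 = 48 - 150 = -102
a × b = (110, 122, -102)
|a × b| = √(110² + 122² + (-102)²) = √37388 ≈ 193.3598

193.360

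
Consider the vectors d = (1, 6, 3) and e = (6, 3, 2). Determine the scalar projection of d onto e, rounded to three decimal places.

4.286

d · e = 1·6 + 6·3 + 3·2 = 6 + 18 + 6 = 30
|e| = √(36 + 9 + 4) = √49 ≈ 7.0000
comp_e d = 30 / √49 ≈ 4.286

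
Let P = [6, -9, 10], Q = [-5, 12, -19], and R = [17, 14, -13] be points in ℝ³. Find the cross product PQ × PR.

PQ = (-11, 21, -29)
PR = (11, 23, -23)
i: 21·(-23) - (-29)·23 = -483 - (-667) = 184
j: (-29)·11 - (-11)·(-23) = -319 - 253 = -572
k: (-11)·23 - 21·11 = -253 - 231 = -484
PQ × PR = (184, -572, -484)

(184, -572, -484)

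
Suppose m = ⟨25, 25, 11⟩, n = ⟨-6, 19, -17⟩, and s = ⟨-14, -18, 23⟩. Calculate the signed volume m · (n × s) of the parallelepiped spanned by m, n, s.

n × s:
i: 19·23 - (-17)·(-18) = 437 - 306 = 131
j: (-17)·(-14) - (-6)·23 = 238 - (-138) = 376
k: (-6)·(-18) - 19·(-14) = 108 - (-266) = 374
n × s = (131, 376, 374)
m · (n × s) = 25·131 + 25·376 + 11·374 = 3275 + 9400 + 4114 = 16789

16789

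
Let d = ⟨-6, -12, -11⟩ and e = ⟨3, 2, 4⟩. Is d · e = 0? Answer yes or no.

d · e = (-6)·3 + (-12)·2 + (-11)·4 = -18 - 24 - 44 = -86
Nonzero, so the vectors are not orthogonal.

no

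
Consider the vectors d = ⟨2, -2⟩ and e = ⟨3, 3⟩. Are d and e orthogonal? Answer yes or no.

yes

d · e = 2·3 + (-2)·3 = 6 - 6 = 0
Zero, so the vectors are orthogonal.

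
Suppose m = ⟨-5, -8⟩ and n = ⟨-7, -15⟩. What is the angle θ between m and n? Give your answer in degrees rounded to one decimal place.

m · n = (-5)·(-7) + (-8)·(-15) = 35 + 120 = 155
|m|² = 25 + 64 = 89,  |m| = √89 ≈ 9.433981
|n|² = 49 + 225 = 274,  |n| = √274 ≈ 16.552945
cos θ = 155 / (9.433981 · 16.552945) ≈ 0.99257
θ = arccos(0.99257) ≈ 7.0°

7.0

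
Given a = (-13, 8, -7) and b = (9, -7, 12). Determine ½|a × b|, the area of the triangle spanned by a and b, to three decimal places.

52.960

i: 8·12 - (-7)·(-7) = 96 - 49 = 47
j: (-7)·9 - (-13)·12 = -63 - (-156) = 93
k: (-13)·(-7) - 8·9 = 91 - 72 = 19
a × b = (47, 93, 19)
|a × b| = √(47² + 93² + 19²) = √11219 ≈ 105.9198
area = ½ · 105.9198 ≈ 52.960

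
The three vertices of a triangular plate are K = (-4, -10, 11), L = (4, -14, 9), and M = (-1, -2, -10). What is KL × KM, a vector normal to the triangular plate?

(100, 162, 76)

KL = (8, -4, -2)
KM = (3, 8, -21)
i: (-4)·(-21) - (-2)·8 = 84 - (-16) = 100
j: (-2)·3 - 8·(-21) = -6 - (-168) = 162
k: 8·8 - (-4)·3 = 64 - (-12) = 76
KL × KM = (100, 162, 76)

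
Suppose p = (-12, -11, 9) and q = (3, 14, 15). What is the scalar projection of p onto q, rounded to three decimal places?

p · q = (-12)·3 + (-11)·14 + 9·15 = -36 - 154 + 135 = -55
|q| = √(9 + 196 + 225) = √430 ≈ 20.7364
comp_q p = -55 / √430 ≈ -2.652

-2.652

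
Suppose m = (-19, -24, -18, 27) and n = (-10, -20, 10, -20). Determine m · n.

m · n = (-19)·(-10) + (-24)·(-20) + (-18)·10 + 27·(-20) = 190 + 480 - 180 - 540 = -50

-50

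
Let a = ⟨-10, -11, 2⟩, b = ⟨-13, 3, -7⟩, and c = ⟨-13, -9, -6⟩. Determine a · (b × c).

979

b × c:
i: 3·(-6) - (-7)·(-9) = -18 - 63 = -81
j: (-7)·(-13) - (-13)·(-6) = 91 - 78 = 13
k: (-13)·(-9) - 3·(-13) = 117 - (-39) = 156
b × c = (-81, 13, 156)
a · (b × c) = (-10)·(-81) + (-11)·13 + 2·156 = 810 - 143 + 312 = 979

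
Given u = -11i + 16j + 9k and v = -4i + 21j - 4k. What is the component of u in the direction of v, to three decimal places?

15.817

u · v = (-11)·(-4) + 16·21 + 9·(-4) = 44 + 336 - 36 = 344
|v| = √(16 + 441 + 16) = √473 ≈ 21.7486
comp_v u = 344 / √473 ≈ 15.817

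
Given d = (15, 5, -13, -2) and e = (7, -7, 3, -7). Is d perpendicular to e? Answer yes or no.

no

d · e = 15·7 + 5·(-7) + (-13)·3 + (-2)·(-7) = 105 - 35 - 39 + 14 = 45
Nonzero, so the vectors are not orthogonal.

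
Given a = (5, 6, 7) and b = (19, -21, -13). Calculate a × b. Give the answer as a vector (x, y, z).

(69, 198, -219)

i: 6·(-13) - 7·(-21) = -78 - (-147) = 69
j: 7·19 - 5·(-13) = 133 - (-65) = 198
k: 5·(-21) - 6·19 = -105 - 114 = -219
a × b = (69, 198, -219)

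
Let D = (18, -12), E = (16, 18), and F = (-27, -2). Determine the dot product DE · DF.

390

DE = E − D = (-2, 30)
DF = F − D = (-45, 10)
DE · DF = (-2)·(-45) + 30·10 = 90 + 300 = 390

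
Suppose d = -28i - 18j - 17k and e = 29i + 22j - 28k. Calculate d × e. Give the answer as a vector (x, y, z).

(878, -1277, -94)

i: (-18)·(-28) - (-17)·22 = 504 - (-374) = 878
j: (-17)·29 - (-28)·(-28) = -493 - 784 = -1277
k: (-28)·22 - (-18)·29 = -616 - (-522) = -94
d × e = (878, -1277, -94)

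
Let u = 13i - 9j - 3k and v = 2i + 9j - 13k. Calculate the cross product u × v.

i: (-9)·(-13) - (-3)·9 = 117 - (-27) = 144
j: (-3)·2 - 13·(-13) = -6 - (-169) = 163
k: 13·9 - (-9)·2 = 117 - (-18) = 135
u × v = (144, 163, 135)

(144, 163, 135)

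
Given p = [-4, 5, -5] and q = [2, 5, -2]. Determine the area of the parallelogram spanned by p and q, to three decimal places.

38.066

i: 5·(-2) - (-5)·5 = -10 - (-25) = 15
j: (-5)·2 - (-4)·(-2) = -10 - 8 = -18
k: (-4)·5 - 5·2 = -20 - 10 = -30
p × q = (15, -18, -30)
|p × q| = √(15² + (-18)² + (-30)²) = √1449 ≈ 38.0657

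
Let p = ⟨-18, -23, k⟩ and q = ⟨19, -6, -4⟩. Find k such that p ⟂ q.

p · q = (-18)·19 + (-23)·(-6) + k·(-4) = -204 - 4k
Set equal to 0: -4k = 204, so k = -51.

-51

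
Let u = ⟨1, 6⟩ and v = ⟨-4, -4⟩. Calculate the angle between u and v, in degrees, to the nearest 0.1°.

u · v = 1·(-4) + 6·(-4) = -4 - 24 = -28
|u|² = 1 + 36 = 37,  |u| = √37 ≈ 6.082763
|v|² = 16 + 16 = 32,  |v| = √32 ≈ 5.656854
cos θ = -28 / (6.082763 · 5.656854) ≈ -0.81373
θ = arccos(-0.81373) ≈ 144.5°

144.5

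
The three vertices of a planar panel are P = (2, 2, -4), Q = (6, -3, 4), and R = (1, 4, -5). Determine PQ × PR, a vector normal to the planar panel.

PQ = (4, -5, 8)
PR = (-1, 2, -1)
i: (-5)·(-1) - 8·2 = 5 - 16 = -11
j: 8·(-1) - 4·(-1) = -8 - (-4) = -4
k: 4·2 - (-5)·(-1) = 8 - 5 = 3
PQ × PR = (-11, -4, 3)

(-11, -4, 3)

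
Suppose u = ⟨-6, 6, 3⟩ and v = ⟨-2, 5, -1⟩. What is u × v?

i: 6·(-1) - 3·5 = -6 - 15 = -21
j: 3·(-2) - (-6)·(-1) = -6 - 6 = -12
k: (-6)·5 - 6·(-2) = -30 - (-12) = -18
u × v = (-21, -12, -18)

(-21, -12, -18)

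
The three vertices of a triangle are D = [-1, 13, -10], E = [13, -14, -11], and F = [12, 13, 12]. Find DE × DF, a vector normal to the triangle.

(-594, -321, 351)

DE = (14, -27, -1)
DF = (13, 0, 22)
i: (-27)·22 - (-1)·0 = -594 - 0 = -594
j: (-1)·13 - 14·22 = -13 - 308 = -321
k: 14·0 - (-27)·13 = 0 - (-351) = 351
DE × DF = (-594, -321, 351)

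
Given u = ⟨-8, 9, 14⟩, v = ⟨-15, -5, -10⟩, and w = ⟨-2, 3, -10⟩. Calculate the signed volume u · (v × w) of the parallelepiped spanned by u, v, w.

v × w:
i: (-5)·(-10) - (-10)·3 = 50 - (-30) = 80
j: (-10)·(-2) - (-15)·(-10) = 20 - 150 = -130
k: (-15)·3 - (-5)·(-2) = -45 - 10 = -55
v × w = (80, -130, -55)
u · (v × w) = (-8)·80 + 9·(-130) + 14·(-55) = -640 - 1170 - 770 = -2580

-2580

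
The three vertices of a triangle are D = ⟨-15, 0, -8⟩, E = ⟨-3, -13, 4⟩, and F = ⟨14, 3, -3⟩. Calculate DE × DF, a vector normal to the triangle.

DE = (12, -13, 12)
DF = (29, 3, 5)
i: (-13)·5 - 12·3 = -65 - 36 = -101
j: 12·29 - 12·5 = 348 - 60 = 288
k: 12·3 - (-13)·29 = 36 - (-377) = 413
DE × DF = (-101, 288, 413)

(-101, 288, 413)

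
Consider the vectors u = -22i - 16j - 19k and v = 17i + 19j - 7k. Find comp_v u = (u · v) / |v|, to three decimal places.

u · v = (-22)·17 + (-16)·19 + (-19)·(-7) = -374 - 304 + 133 = -545
|v| = √(289 + 361 + 49) = √699 ≈ 26.4386
comp_v u = -545 / √699 ≈ -20.614

-20.614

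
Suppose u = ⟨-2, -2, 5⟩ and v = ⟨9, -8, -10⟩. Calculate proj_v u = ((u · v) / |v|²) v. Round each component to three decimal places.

u · v = (-2)·9 + (-2)·(-8) + 5·(-10) = -18 + 16 - 50 = -52
|v|² = 81 + 64 + 100 = 245
proj_v u = (-52/245) · (9, -8, -10) ≈ (-1.910, 1.698, 2.122)

(-1.910, 1.698, 2.122)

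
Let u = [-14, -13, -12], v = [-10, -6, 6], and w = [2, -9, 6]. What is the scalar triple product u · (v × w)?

v × w:
i: (-6)·6 - 6·(-9) = -36 - (-54) = 18
j: 6·2 - (-10)·6 = 12 - (-60) = 72
k: (-10)·(-9) - (-6)·2 = 90 - (-12) = 102
v × w = (18, 72, 102)
u · (v × w) = (-14)·18 + (-13)·72 + (-12)·102 = -252 - 936 - 1224 = -2412

-2412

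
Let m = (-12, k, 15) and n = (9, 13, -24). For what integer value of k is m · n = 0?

m · n = (-12)·9 + k·13 + 15·(-24) = -468 + 13k
Set equal to 0: 13k = 468, so k = 36.

36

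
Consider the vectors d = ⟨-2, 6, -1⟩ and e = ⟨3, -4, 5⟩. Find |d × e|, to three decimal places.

i: 6·5 - (-1)·(-4) = 30 - 4 = 26
j: (-1)·3 - (-2)·5 = -3 - (-10) = 7
k: (-2)·(-4) - 6·3 = 8 - 18 = -10
d × e = (26, 7, -10)
|d × e| = √(26² + 7² + (-10)²) = √825 ≈ 28.7228

28.723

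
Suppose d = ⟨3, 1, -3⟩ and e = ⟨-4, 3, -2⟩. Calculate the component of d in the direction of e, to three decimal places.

d · e = 3·(-4) + 1·3 + (-3)·(-2) = -12 + 3 + 6 = -3
|e| = √(16 + 9 + 4) = √29 ≈ 5.3852
comp_e d = -3 / √29 ≈ -0.557

-0.557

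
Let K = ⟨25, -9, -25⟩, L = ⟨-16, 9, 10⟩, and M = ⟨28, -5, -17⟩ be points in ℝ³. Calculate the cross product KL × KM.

KL = (-41, 18, 35)
KM = (3, 4, 8)
i: 18·8 - 35·4 = 144 - 140 = 4
j: 35·3 - (-41)·8 = 105 - (-328) = 433
k: (-41)·4 - 18·3 = -164 - 54 = -218
KL × KM = (4, 433, -218)

(4, 433, -218)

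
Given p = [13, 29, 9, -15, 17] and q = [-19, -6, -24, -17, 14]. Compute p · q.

-144

p · q = 13·(-19) + 29·(-6) + 9·(-24) + (-15)·(-17) + 17·14 = -247 - 174 - 216 + 255 + 238 = -144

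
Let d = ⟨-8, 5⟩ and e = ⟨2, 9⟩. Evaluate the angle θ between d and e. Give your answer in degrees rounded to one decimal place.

70.5

d · e = (-8)·2 + 5·9 = -16 + 45 = 29
|d|² = 64 + 25 = 89,  |d| = √89 ≈ 9.433981
|e|² = 4 + 81 = 85,  |e| = √85 ≈ 9.219544
cos θ = 29 / (9.433981 · 9.219544) ≈ 0.33342
θ = arccos(0.33342) ≈ 70.5°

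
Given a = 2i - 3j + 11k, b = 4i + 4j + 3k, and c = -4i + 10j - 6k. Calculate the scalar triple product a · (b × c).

472

b × c:
i: 4·(-6) - 3·10 = -24 - 30 = -54
j: 3·(-4) - 4·(-6) = -12 - (-24) = 12
k: 4·10 - 4·(-4) = 40 - (-16) = 56
b × c = (-54, 12, 56)
a · (b × c) = 2·(-54) + (-3)·12 + 11·56 = -108 - 36 + 616 = 472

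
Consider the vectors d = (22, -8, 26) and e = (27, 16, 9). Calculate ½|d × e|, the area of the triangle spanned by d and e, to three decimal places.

451.327

i: (-8)·9 - 26·16 = -72 - 416 = -488
j: 26·27 - 22·9 = 702 - 198 = 504
k: 22·16 - (-8)·27 = 352 - (-216) = 568
d × e = (-488, 504, 568)
|d × e| = √((-488)² + 504² + 568²) = √814784 ≈ 902.6539
area = ½ · 902.6539 ≈ 451.327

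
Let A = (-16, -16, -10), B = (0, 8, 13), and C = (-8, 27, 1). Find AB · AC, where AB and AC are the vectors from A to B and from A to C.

1413

AB = B − A = (16, 24, 23)
AC = C − A = (8, 43, 11)
AB · AC = 16·8 + 24·43 + 23·11 = 128 + 1032 + 253 = 1413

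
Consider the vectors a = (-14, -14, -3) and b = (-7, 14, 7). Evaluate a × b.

(-56, 119, -294)

i: (-14)·7 - (-3)·14 = -98 - (-42) = -56
j: (-3)·(-7) - (-14)·7 = 21 - (-98) = 119
k: (-14)·14 - (-14)·(-7) = -196 - 98 = -294
a × b = (-56, 119, -294)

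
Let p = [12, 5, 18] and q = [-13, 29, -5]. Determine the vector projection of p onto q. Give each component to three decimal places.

(1.269, -2.830, 0.488)

p · q = 12·(-13) + 5·29 + 18·(-5) = -156 + 145 - 90 = -101
|q|² = 169 + 841 + 25 = 1035
proj_q p = (-101/1035) · (-13, 29, -5) ≈ (1.269, -2.830, 0.488)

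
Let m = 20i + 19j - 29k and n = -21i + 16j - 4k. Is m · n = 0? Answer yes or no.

m · n = 20·(-21) + 19·16 + (-29)·(-4) = -420 + 304 + 116 = 0
Zero, so the vectors are orthogonal.

yes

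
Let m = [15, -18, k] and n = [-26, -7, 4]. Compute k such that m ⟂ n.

66

m · n = 15·(-26) + (-18)·(-7) + k·4 = -264 + 4k
Set equal to 0: 4k = 264, so k = 66.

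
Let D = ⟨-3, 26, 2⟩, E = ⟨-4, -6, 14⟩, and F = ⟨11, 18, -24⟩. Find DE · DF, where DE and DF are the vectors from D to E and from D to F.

DE = E − D = (-1, -32, 12)
DF = F − D = (14, -8, -26)
DE · DF = (-1)·14 + (-32)·(-8) + 12·(-26) = -14 + 256 - 312 = -70

-70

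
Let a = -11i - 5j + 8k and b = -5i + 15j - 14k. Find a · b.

a · b = (-11)·(-5) + (-5)·15 + 8·(-14) = 55 - 75 - 112 = -132

-132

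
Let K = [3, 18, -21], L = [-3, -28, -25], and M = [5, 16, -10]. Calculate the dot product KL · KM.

36

KL = L − K = (-6, -46, -4)
KM = M − K = (2, -2, 11)
KL · KM = (-6)·2 + (-46)·(-2) + (-4)·11 = -12 + 92 - 44 = 36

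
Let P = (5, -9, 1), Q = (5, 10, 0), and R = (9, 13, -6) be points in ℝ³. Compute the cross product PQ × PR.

PQ = (0, 19, -1)
PR = (4, 22, -7)
i: 19·(-7) - (-1)·22 = -133 - (-22) = -111
j: (-1)·4 - 0·(-7) = -4 - 0 = -4
k: 0·22 - 19·4 = 0 - 76 = -76
PQ × PR = (-111, -4, -76)

(-111, -4, -76)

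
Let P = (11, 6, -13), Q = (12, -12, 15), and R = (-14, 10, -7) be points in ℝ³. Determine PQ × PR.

PQ = (1, -18, 28)
PR = (-25, 4, 6)
i: (-18)·6 - 28·4 = -108 - 112 = -220
j: 28·(-25) - 1·6 = -700 - 6 = -706
k: 1·4 - (-18)·(-25) = 4 - 450 = -446
PQ × PR = (-220, -706, -446)

(-220, -706, -446)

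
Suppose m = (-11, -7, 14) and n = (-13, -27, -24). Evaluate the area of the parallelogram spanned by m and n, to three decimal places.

i: (-7)·(-24) - 14·(-27) = 168 - (-378) = 546
j: 14·(-13) - (-11)·(-24) = -182 - 264 = -446
k: (-11)·(-27) - (-7)·(-13) = 297 - 91 = 206
m × n = (546, -446, 206)
|m × n| = √(546² + (-446)² + 206²) = √539468 ≈ 734.4849

734.485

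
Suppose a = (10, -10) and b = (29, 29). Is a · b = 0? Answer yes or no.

a · b = 10·29 + (-10)·29 = 290 - 290 = 0
Zero, so the vectors are orthogonal.

yes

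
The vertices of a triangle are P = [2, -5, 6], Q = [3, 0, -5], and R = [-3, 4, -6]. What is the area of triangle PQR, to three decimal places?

PQ = (1, 5, -11),  PR = (-5, 9, -12)
i: 5·(-12) - (-11)·9 = -60 - (-99) = 39
j: (-11)·(-5) - 1·(-12) = 55 - (-12) = 67
k: 1·9 - 5·(-5) = 9 - (-25) = 34
PQ × PR = (39, 67, 34)
|PQ × PR| = √7166 ≈ 84.6522
area = ½ · 84.6522 ≈ 42.326

42.326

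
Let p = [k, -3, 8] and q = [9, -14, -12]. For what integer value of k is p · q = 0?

p · q = k·9 + (-3)·(-14) + 8·(-12) = -54 + 9k
Set equal to 0: 9k = 54, so k = 6.

6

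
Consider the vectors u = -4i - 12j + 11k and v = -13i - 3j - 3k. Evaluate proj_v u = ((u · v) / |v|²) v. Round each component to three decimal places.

u · v = (-4)·(-13) + (-12)·(-3) + 11·(-3) = 52 + 36 - 33 = 55
|v|² = 169 + 9 + 9 = 187
proj_v u = (55/187) · (-13, -3, -3) ≈ (-3.824, -0.882, -0.882)

(-3.824, -0.882, -0.882)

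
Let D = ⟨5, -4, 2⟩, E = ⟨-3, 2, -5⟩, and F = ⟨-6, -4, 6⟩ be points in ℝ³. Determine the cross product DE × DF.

(24, 109, 66)

DE = (-8, 6, -7)
DF = (-11, 0, 4)
i: 6·4 - (-7)·0 = 24 - 0 = 24
j: (-7)·(-11) - (-8)·4 = 77 - (-32) = 109
k: (-8)·0 - 6·(-11) = 0 - (-66) = 66
DE × DF = (24, 109, 66)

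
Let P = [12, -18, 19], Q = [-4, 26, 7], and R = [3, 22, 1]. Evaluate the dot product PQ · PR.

2120

PQ = Q − P = (-16, 44, -12)
PR = R − P = (-9, 40, -18)
PQ · PR = (-16)·(-9) + 44·40 + (-12)·(-18) = 144 + 1760 + 216 = 2120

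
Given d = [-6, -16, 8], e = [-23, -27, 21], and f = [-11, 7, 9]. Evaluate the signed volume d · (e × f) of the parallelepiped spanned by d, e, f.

e × f:
i: (-27)·9 - 21·7 = -243 - 147 = -390
j: 21·(-11) - (-23)·9 = -231 - (-207) = -24
k: (-23)·7 - (-27)·(-11) = -161 - 297 = -458
e × f = (-390, -24, -458)
d · (e × f) = (-6)·(-390) + (-16)·(-24) + 8·(-458) = 2340 + 384 - 3664 = -940

-940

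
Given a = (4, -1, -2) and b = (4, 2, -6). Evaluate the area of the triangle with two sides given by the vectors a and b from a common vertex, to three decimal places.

i: (-1)·(-6) - (-2)·2 = 6 - (-4) = 10
j: (-2)·4 - 4·(-6) = -8 - (-24) = 16
k: 4·2 - (-1)·4 = 8 - (-4) = 12
a × b = (10, 16, 12)
|a × b| = √(10² + 16² + 12²) = √500 ≈ 22.3607
area = ½ · 22.3607 ≈ 11.180

11.180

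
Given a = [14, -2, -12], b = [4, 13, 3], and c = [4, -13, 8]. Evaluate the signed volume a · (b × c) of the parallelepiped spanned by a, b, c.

3290

b × c:
i: 13·8 - 3·(-13) = 104 - (-39) = 143
j: 3·4 - 4·8 = 12 - 32 = -20
k: 4·(-13) - 13·4 = -52 - 52 = -104
b × c = (143, -20, -104)
a · (b × c) = 14·143 + (-2)·(-20) + (-12)·(-104) = 2002 + 40 + 1248 = 3290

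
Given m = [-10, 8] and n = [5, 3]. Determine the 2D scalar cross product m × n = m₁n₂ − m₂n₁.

(-10)·3 - 8·5 = -30 - 40 = -70

-70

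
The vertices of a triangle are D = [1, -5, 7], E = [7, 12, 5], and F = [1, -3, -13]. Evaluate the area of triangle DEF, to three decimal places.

DE = (6, 17, -2),  DF = (0, 2, -20)
i: 17·(-20) - (-2)·2 = -340 - (-4) = -336
j: (-2)·0 - 6·(-20) = 0 - (-120) = 120
k: 6·2 - 17·0 = 12 - 0 = 12
DE × DF = (-336, 120, 12)
|DE × DF| = √127440 ≈ 356.9874
area = ½ · 356.9874 ≈ 178.494

178.494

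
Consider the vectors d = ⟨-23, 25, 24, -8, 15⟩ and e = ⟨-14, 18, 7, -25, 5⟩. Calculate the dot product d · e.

d · e = (-23)·(-14) + 25·18 + 24·7 + (-8)·(-25) + 15·5 = 322 + 450 + 168 + 200 + 75 = 1215

1215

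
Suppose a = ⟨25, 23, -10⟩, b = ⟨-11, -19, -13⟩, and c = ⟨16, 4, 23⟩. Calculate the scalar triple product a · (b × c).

b × c:
i: (-19)·23 - (-13)·4 = -437 - (-52) = -385
j: (-13)·16 - (-11)·23 = -208 - (-253) = 45
k: (-11)·4 - (-19)·16 = -44 - (-304) = 260
b × c = (-385, 45, 260)
a · (b × c) = 25·(-385) + 23·45 + (-10)·260 = -9625 + 1035 - 2600 = -11190

-11190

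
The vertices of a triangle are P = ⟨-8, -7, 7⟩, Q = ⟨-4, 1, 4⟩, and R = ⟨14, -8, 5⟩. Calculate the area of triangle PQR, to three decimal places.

PQ = (4, 8, -3),  PR = (22, -1, -2)
i: 8·(-2) - (-3)·(-1) = -16 - 3 = -19
j: (-3)·22 - 4·(-2) = -66 - (-8) = -58
k: 4·(-1) - 8·22 = -4 - 176 = -180
PQ × PR = (-19, -58, -180)
|PQ × PR| = √36125 ≈ 190.0658
area = ½ · 190.0658 ≈ 95.033

95.033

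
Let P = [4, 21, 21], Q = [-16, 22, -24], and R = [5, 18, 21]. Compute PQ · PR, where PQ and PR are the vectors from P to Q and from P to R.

-23

PQ = Q − P = (-20, 1, -45)
PR = R − P = (1, -3, 0)
PQ · PR = (-20)·1 + 1·(-3) + (-45)·0 = -20 - 3 + 0 = -23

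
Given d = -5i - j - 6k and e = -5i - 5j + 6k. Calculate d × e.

(-36, 60, 20)

i: (-1)·6 - (-6)·(-5) = -6 - 30 = -36
j: (-6)·(-5) - (-5)·6 = 30 - (-30) = 60
k: (-5)·(-5) - (-1)·(-5) = 25 - 5 = 20
d × e = (-36, 60, 20)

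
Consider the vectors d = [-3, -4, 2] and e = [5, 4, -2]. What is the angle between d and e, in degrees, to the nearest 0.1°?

d · e = (-3)·5 + (-4)·4 + 2·(-2) = -15 - 16 - 4 = -35
|d|² = 9 + 16 + 4 = 29,  |d| = √29 ≈ 5.385165
|e|² = 25 + 16 + 4 = 45,  |e| = √45 ≈ 6.708204
cos θ = -35 / (5.385165 · 6.708204) ≈ -0.96886
θ = arccos(-0.96886) ≈ 165.7°

165.7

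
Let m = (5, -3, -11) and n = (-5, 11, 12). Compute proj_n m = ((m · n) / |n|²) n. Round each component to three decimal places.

m · n = 5·(-5) + (-3)·11 + (-11)·12 = -25 - 33 - 132 = -190
|n|² = 25 + 121 + 144 = 290
proj_n m = (-190/290) · (-5, 11, 12) ≈ (3.276, -7.207, -7.862)

(3.276, -7.207, -7.862)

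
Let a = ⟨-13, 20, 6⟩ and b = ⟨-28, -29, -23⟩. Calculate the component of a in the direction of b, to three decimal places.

-7.627

a · b = (-13)·(-28) + 20·(-29) + 6·(-23) = 364 - 580 - 138 = -354
|b| = √(784 + 841 + 529) = √2154 ≈ 46.4112
comp_b a = -354 / √2154 ≈ -7.627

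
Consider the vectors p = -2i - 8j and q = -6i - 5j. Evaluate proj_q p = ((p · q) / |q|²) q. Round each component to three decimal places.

(-5.115, -4.262)

p · q = (-2)·(-6) + (-8)·(-5) = 12 + 40 = 52
|q|² = 36 + 25 = 61
proj_q p = (52/61) · (-6, -5) ≈ (-5.115, -4.262)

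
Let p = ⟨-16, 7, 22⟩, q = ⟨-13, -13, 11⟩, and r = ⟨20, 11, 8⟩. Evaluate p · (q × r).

q × r:
i: (-13)·8 - 11·11 = -104 - 121 = -225
j: 11·20 - (-13)·8 = 220 - (-104) = 324
k: (-13)·11 - (-13)·20 = -143 - (-260) = 117
q × r = (-225, 324, 117)
p · (q × r) = (-16)·(-225) + 7·324 + 22·117 = 3600 + 2268 + 2574 = 8442

8442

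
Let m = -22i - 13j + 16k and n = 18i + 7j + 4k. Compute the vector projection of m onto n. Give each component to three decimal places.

(-19.573, -7.612, -4.350)

m · n = (-22)·18 + (-13)·7 + 16·4 = -396 - 91 + 64 = -423
|n|² = 324 + 49 + 16 = 389
proj_n m = (-423/389) · (18, 7, 4) ≈ (-19.573, -7.612, -4.350)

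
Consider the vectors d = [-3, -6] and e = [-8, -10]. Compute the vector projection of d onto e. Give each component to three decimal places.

(-4.098, -5.122)

d · e = (-3)·(-8) + (-6)·(-10) = 24 + 60 = 84
|e|² = 64 + 100 = 164
proj_e d = (84/164) · (-8, -10) ≈ (-4.098, -5.122)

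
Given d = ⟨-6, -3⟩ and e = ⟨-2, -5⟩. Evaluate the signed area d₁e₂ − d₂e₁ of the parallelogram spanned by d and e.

(-6)·(-5) - (-3)·(-2) = 30 - 6 = 24

24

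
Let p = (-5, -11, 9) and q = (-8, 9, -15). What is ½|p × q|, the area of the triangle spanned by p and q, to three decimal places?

107.650

i: (-11)·(-15) - 9·9 = 165 - 81 = 84
j: 9·(-8) - (-5)·(-15) = -72 - 75 = -147
k: (-5)·9 - (-11)·(-8) = -45 - 88 = -133
p × q = (84, -147, -133)
|p × q| = √(84² + (-147)² + (-133)²) = √46354 ≈ 215.2998
area = ½ · 215.2998 ≈ 107.650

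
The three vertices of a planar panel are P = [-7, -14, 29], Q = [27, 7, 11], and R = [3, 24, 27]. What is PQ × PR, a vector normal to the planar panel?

PQ = (34, 21, -18)
PR = (10, 38, -2)
i: 21·(-2) - (-18)·38 = -42 - (-684) = 642
j: (-18)·10 - 34·(-2) = -180 - (-68) = -112
k: 34·38 - 21·10 = 1292 - 210 = 1082
PQ × PR = (642, -112, 1082)

(642, -112, 1082)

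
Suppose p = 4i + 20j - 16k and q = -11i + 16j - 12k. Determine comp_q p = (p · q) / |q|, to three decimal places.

p · q = 4·(-11) + 20·16 + (-16)·(-12) = -44 + 320 + 192 = 468
|q| = √(121 + 256 + 144) = √521 ≈ 22.8254
comp_q p = 468 / √521 ≈ 20.503

20.503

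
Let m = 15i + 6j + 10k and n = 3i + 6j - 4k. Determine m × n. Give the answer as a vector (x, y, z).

i: 6·(-4) - 10·6 = -24 - 60 = -84
j: 10·3 - 15·(-4) = 30 - (-60) = 90
k: 15·6 - 6·3 = 90 - 18 = 72
m × n = (-84, 90, 72)

(-84, 90, 72)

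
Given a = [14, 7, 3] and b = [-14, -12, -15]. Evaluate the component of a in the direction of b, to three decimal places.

a · b = 14·(-14) + 7·(-12) + 3·(-15) = -196 - 84 - 45 = -325
|b| = √(196 + 144 + 225) = √565 ≈ 23.7697
comp_b a = -325 / √565 ≈ -13.673

-13.673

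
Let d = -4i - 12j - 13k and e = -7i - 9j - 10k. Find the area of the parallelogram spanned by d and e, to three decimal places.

i: (-12)·(-10) - (-13)·(-9) = 120 - 117 = 3
j: (-13)·(-7) - (-4)·(-10) = 91 - 40 = 51
k: (-4)·(-9) - (-12)·(-7) = 36 - 84 = -48
d × e = (3, 51, -48)
|d × e| = √(3² + 51² + (-48)²) = √4914 ≈ 70.0999

70.100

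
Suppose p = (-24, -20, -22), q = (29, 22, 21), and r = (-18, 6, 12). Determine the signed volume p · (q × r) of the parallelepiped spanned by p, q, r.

q × r:
i: 22·12 - 21·6 = 264 - 126 = 138
j: 21·(-18) - 29·12 = -378 - 348 = -726
k: 29·6 - 22·(-18) = 174 - (-396) = 570
q × r = (138, -726, 570)
p · (q × r) = (-24)·138 + (-20)·(-726) + (-22)·570 = -3312 + 14520 - 12540 = -1332

-1332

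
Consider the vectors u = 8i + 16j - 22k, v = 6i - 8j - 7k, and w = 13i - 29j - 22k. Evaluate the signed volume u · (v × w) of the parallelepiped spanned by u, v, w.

v × w:
i: (-8)·(-22) - (-7)·(-29) = 176 - 203 = -27
j: (-7)·13 - 6·(-22) = -91 - (-132) = 41
k: 6·(-29) - (-8)·13 = -174 - (-104) = -70
v × w = (-27, 41, -70)
u · (v × w) = 8·(-27) + 16·41 + (-22)·(-70) = -216 + 656 + 1540 = 1980

1980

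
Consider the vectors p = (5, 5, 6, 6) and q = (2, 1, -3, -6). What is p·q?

p · q = 5·2 + 5·1 + 6·(-3) + 6·(-6) = 10 + 5 - 18 - 36 = -39

-39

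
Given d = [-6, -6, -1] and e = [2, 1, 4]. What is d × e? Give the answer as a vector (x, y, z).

(-23, 22, 6)

i: (-6)·4 - (-1)·1 = -24 - (-1) = -23
j: (-1)·2 - (-6)·4 = -2 - (-24) = 22
k: (-6)·1 - (-6)·2 = -6 - (-12) = 6
d × e = (-23, 22, 6)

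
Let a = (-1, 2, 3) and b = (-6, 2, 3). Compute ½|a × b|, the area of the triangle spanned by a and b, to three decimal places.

9.014

i: 2·3 - 3·2 = 6 - 6 = 0
j: 3·(-6) - (-1)·3 = -18 - (-3) = -15
k: (-1)·2 - 2·(-6) = -2 - (-12) = 10
a × b = (0, -15, 10)
|a × b| = √(0² + (-15)² + 10²) = √325 ≈ 18.0278
area = ½ · 18.0278 ≈ 9.014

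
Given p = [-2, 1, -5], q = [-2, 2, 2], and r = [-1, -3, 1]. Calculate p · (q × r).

q × r:
i: 2·1 - 2·(-3) = 2 - (-6) = 8
j: 2·(-1) - (-2)·1 = -2 - (-2) = 0
k: (-2)·(-3) - 2·(-1) = 6 - (-2) = 8
q × r = (8, 0, 8)
p · (q × r) = (-2)·8 + 1·0 + (-5)·8 = -16 + 0 - 40 = -56

-56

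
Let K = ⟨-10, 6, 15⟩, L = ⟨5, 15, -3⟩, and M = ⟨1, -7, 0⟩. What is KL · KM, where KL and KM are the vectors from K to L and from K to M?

KL = L − K = (15, 9, -18)
KM = M − K = (11, -13, -15)
KL · KM = 15·11 + 9·(-13) + (-18)·(-15) = 165 - 117 + 270 = 318

318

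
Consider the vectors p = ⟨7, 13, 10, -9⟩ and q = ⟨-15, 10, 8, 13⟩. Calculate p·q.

p · q = 7·(-15) + 13·10 + 10·8 + (-9)·13 = -105 + 130 + 80 - 117 = -12

-12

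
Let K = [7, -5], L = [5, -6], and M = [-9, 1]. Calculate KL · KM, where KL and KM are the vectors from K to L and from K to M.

26

KL = L − K = (-2, -1)
KM = M − K = (-16, 6)
KL · KM = (-2)·(-16) + (-1)·6 = 32 - 6 = 26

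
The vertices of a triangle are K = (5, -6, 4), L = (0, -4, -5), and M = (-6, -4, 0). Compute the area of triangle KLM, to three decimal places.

40.265

KL = (-5, 2, -9),  KM = (-11, 2, -4)
i: 2·(-4) - (-9)·2 = -8 - (-18) = 10
j: (-9)·(-11) - (-5)·(-4) = 99 - 20 = 79
k: (-5)·2 - 2·(-11) = -10 - (-22) = 12
KL × KM = (10, 79, 12)
|KL × KM| = √6485 ≈ 80.5295
area = ½ · 80.5295 ≈ 40.265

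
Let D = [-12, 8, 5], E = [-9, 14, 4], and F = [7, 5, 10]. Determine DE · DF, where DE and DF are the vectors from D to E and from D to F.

34

DE = E − D = (3, 6, -1)
DF = F − D = (19, -3, 5)
DE · DF = 3·19 + 6·(-3) + (-1)·5 = 57 - 18 - 5 = 34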